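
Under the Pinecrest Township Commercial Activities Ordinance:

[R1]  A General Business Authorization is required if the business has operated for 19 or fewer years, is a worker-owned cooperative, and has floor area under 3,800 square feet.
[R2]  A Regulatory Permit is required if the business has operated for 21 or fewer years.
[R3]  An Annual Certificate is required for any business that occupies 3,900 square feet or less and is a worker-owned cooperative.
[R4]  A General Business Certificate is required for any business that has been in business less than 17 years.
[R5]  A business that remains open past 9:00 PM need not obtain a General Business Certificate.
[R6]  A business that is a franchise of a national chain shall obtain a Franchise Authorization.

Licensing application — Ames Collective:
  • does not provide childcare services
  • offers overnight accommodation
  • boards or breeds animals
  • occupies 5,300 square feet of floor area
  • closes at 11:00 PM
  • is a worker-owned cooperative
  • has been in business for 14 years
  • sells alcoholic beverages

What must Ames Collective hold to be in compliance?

[R1] years in business 14 ≤ 19; is a worker-owned cooperative; floor area 5,300 square feet ≥ 3,800 square feet → General Business Authorization not required.
[R2] years in business 14 ≤ 21 → Regulatory Permit required.
[R3] floor area 5,300 square feet > 3,900 square feet; is a worker-owned cooperative → Annual Certificate not required.
[R4] years in business 14 < 17 → General Business Certificate required.
[R5] closes 11:00 PM, after 9:00 PM → exempt from General Business Certificate.
[R6] is a worker-owned cooperative (not: is a franchise of a national chain) → Franchise Authorization not required.

Regulatory Permit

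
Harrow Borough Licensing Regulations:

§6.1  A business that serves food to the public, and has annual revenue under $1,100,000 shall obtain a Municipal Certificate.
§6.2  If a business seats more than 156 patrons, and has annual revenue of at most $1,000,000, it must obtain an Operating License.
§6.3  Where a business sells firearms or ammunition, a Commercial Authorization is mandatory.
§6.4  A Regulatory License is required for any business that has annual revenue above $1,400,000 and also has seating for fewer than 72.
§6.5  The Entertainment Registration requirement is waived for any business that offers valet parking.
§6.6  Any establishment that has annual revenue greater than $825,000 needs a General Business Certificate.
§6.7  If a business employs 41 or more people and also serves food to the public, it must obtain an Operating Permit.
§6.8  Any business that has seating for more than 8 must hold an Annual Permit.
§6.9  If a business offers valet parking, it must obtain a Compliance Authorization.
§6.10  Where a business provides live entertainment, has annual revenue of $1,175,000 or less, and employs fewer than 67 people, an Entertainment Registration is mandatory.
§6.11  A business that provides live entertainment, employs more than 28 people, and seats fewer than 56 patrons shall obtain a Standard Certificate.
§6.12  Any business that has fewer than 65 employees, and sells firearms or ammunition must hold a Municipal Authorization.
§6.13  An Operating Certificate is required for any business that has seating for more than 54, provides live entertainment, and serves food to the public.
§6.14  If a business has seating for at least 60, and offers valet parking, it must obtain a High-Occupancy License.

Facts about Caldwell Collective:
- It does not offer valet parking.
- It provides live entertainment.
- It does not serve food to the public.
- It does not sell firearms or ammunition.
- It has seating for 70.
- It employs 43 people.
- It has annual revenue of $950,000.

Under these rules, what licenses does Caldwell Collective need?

§6.1 does not serve food to the public; revenue $950,000 < $1,100,000 → Municipal Certificate not required.
§6.2 seating 70 ≤ 156; revenue $950,000 ≤ $1,000,000 → Operating License not required.
§6.3 does not sell firearms or ammunition → Commercial Authorization not required.
§6.4 revenue $950,000 ≤ $1,400,000; seating 70 < 72 → Regulatory License not required.
§6.5 does not offer valet parking → Entertainment Registration exemption does not apply.
§6.6 revenue $950,000 > $825,000 → General Business Certificate required.
§6.7 employees 43 ≥ 41; does not serve food to the public → Operating Permit not required.
§6.8 seating 70 > 8 → Annual Permit required.
§6.9 does not offer valet parking → Compliance Authorization not required.
§6.10 provides live entertainment; revenue $950,000 ≤ $1,175,000; employees 43 < 67 → Entertainment Registration required.
§6.11 provides live entertainment; employees 43 > 28; seating 70 ≥ 56 → Standard Certificate not required.
§6.12 employees 43 < 65; does not sell firearms or ammunition → Municipal Authorization not required.
§6.13 seating 70 > 54; provides live entertainment; does not serve food to the public → Operating Certificate not required.
§6.14 seating 70 ≥ 60; does not offer valet parking → High-Occupancy License not required.

Annual Permit, Entertainment Registration, General Business Certificate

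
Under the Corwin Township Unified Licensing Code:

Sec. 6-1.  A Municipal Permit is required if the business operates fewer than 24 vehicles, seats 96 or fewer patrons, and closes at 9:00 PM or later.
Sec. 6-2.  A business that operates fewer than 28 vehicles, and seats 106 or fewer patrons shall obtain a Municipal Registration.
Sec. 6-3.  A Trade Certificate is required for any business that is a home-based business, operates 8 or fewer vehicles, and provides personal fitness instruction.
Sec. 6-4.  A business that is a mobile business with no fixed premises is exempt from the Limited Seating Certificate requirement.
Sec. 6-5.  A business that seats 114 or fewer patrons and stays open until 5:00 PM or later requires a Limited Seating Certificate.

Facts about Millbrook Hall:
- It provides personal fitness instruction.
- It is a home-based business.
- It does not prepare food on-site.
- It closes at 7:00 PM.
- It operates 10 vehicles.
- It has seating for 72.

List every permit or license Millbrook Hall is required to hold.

Sec. 6-1. vehicles 10 < 24; seating 72 ≤ 96; closes 7:00 PM, at/before 9:00 PM → Municipal Permit not required.
Sec. 6-2. vehicles 10 < 28; seating 72 ≤ 106 → Municipal Registration required.
Sec. 6-3. is a home-based business; vehicles 10 > 8; provides personal fitness instruction → Trade Certificate not required.
Sec. 6-4. is a home-based business (not: is a mobile business with no fixed premises) → Limited Seating Certificate exemption does not apply.
Sec. 6-5. seating 72 ≤ 114; closes 7:00 PM, after 5:00 PM → Limited Seating Certificate required.

Limited Seating Certificate, Municipal Registration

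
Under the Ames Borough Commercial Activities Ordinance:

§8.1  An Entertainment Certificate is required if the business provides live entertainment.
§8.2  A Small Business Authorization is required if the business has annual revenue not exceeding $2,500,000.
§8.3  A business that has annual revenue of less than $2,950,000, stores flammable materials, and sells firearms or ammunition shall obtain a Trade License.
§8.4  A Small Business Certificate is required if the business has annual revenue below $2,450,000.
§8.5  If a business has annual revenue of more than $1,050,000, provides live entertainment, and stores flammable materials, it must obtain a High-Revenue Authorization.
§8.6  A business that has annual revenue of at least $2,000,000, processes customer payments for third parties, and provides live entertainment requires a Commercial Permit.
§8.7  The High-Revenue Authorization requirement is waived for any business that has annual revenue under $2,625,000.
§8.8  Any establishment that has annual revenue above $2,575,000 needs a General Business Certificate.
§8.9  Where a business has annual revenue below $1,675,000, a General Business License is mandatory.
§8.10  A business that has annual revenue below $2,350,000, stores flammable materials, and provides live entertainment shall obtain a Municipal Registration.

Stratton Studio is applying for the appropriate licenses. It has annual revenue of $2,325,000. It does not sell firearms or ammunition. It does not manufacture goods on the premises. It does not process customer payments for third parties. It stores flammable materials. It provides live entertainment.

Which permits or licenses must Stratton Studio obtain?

§8.1 provides live entertainment → Entertainment Certificate required.
§8.2 revenue $2,325,000 ≤ $2,500,000 → Small Business Authorization required.
§8.3 revenue $2,325,000 < $2,950,000; stores flammable materials; does not sell firearms or ammunition → Trade License not required.
§8.4 revenue $2,325,000 < $2,450,000 → Small Business Certificate required.
§8.5 revenue $2,325,000 > $1,050,000; provides live entertainment; stores flammable materials → High-Revenue Authorization required.
§8.6 revenue $2,325,000 ≥ $2,000,000; does not process customer payments for third parties; provides live entertainment → Commercial Permit not required.
§8.7 revenue $2,325,000 < $2,625,000 → exempt from High-Revenue Authorization.
§8.8 revenue $2,325,000 ≤ $2,575,000 → General Business Certificate not required.
§8.9 revenue $2,325,000 ≥ $1,675,000 → General Business License not required.
§8.10 revenue $2,325,000 < $2,350,000; stores flammable materials; provides live entertainment → Municipal Registration required.

Entertainment Certificate, Municipal Registration, Small Business Authorization, Small Business Certificate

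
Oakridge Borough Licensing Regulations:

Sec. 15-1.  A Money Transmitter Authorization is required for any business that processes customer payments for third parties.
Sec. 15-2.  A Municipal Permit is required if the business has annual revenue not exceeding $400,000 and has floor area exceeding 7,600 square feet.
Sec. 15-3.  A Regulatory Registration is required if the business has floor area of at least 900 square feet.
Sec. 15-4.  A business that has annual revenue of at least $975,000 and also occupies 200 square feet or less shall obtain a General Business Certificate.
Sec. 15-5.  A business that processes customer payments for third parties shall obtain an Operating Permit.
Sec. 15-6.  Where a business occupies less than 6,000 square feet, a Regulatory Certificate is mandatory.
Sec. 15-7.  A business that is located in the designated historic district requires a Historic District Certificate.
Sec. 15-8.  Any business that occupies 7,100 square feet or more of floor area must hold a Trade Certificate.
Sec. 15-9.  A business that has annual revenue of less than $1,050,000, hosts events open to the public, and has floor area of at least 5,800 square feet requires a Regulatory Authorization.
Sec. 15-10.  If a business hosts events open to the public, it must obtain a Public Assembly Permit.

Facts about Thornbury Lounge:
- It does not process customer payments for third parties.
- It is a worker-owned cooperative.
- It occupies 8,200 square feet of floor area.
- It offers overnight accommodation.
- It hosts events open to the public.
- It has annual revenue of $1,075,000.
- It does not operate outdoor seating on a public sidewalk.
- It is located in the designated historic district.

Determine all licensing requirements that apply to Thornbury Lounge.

Historic District Certificate, Public Assembly Permit, Regulatory Registration, Trade Certificate

Sec. 15-1. does not process customer payments for third parties → Money Transmitter Authorization not required.
Sec. 15-2. revenue $1,075,000 > $400,000; floor area 8,200 square feet > 7,600 square feet → Municipal Permit not required.
Sec. 15-3. floor area 8,200 square feet ≥ 900 square feet → Regulatory Registration required.
Sec. 15-4. revenue $1,075,000 ≥ $975,000; floor area 8,200 square feet > 200 square feet → General Business Certificate not required.
Sec. 15-5. does not process customer payments for third parties → Operating Permit not required.
Sec. 15-6. floor area 8,200 square feet ≥ 6,000 square feet → Regulatory Certificate not required.
Sec. 15-7. is located in the designated historic district → Historic District Certificate required.
Sec. 15-8. floor area 8,200 square feet ≥ 7,100 square feet → Trade Certificate required.
Sec. 15-9. revenue $1,075,000 ≥ $1,050,000; hosts events open to the public; floor area 8,200 square feet ≥ 5,800 square feet → Regulatory Authorization not required.
Sec. 15-10. hosts events open to the public → Public Assembly Permit required.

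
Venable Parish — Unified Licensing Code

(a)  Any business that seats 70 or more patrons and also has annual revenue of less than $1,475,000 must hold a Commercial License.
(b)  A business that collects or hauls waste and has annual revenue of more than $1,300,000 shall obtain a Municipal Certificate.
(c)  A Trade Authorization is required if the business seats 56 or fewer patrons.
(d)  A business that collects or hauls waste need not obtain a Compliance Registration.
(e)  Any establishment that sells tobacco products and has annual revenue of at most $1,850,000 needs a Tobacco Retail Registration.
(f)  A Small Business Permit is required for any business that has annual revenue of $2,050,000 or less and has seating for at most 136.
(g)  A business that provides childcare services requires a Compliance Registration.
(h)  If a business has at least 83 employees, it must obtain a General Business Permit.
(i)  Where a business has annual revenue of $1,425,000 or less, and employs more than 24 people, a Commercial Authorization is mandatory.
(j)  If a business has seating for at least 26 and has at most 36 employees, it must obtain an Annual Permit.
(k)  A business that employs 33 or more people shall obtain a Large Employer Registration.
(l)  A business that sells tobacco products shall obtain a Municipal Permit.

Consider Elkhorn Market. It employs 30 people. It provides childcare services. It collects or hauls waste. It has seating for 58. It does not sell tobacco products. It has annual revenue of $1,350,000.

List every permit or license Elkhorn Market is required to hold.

Annual Permit, Commercial Authorization, Municipal Certificate, Small Business Permit

(a) seating 58 < 70; revenue $1,350,000 < $1,475,000 → Commercial License not required.
(b) collects or hauls waste; revenue $1,350,000 > $1,300,000 → Municipal Certificate required.
(c) seating 58 > 56 → Trade Authorization not required.
(d) collects or hauls waste → exempt from Compliance Registration.
(e) does not sell tobacco products; revenue $1,350,000 ≤ $1,850,000 → Tobacco Retail Registration not required.
(f) revenue $1,350,000 ≤ $2,050,000; seating 58 ≤ 136 → Small Business Permit required.
(g) provides childcare services → Compliance Registration required.
(h) employees 30 < 83 → General Business Permit not required.
(i) revenue $1,350,000 ≤ $1,425,000; employees 30 > 24 → Commercial Authorization required.
(j) seating 58 ≥ 26; employees 30 ≤ 36 → Annual Permit required.
(k) employees 30 < 33 → Large Employer Registration not required.
(l) does not sell tobacco products → Municipal Permit not required.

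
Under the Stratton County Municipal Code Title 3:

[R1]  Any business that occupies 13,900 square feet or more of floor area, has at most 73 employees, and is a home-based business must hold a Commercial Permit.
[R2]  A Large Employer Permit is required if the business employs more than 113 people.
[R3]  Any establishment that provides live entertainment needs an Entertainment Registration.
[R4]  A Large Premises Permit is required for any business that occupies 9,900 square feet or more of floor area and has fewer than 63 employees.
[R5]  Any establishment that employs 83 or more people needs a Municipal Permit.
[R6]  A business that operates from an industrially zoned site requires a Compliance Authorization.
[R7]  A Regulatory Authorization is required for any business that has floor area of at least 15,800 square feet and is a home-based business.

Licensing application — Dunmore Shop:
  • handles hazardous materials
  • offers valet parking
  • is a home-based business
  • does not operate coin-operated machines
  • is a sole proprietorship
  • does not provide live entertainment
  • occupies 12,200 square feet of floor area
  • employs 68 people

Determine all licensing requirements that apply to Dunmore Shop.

None

[R1] floor area 12,200 square feet < 13,900 square feet; employees 68 ≤ 73; is a home-based business → Commercial Permit not required.
[R2] employees 68 ≤ 113 → Large Employer Permit not required.
[R3] does not provide live entertainment → Entertainment Registration not required.
[R4] floor area 12,200 square feet ≥ 9,900 square feet; employees 68 ≥ 63 → Large Premises Permit not required.
[R5] employees 68 < 83 → Municipal Permit not required.
[R6] is a home-based business (not: operates from an industrially zoned site) → Compliance Authorization not required.
[R7] floor area 12,200 square feet < 15,800 square feet; is a home-based business → Regulatory Authorization not required.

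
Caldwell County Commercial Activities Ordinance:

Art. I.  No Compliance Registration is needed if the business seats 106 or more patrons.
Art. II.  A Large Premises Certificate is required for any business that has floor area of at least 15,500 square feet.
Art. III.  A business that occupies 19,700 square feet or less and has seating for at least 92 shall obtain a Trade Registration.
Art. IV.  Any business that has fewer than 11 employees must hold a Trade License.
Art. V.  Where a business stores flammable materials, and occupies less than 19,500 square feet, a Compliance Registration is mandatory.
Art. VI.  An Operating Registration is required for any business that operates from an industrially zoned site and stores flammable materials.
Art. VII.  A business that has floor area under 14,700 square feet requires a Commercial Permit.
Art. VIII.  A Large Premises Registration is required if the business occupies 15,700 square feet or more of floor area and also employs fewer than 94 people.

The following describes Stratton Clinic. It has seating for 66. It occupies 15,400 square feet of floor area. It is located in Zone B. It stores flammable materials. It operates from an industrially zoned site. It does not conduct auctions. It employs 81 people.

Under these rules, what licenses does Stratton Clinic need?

Compliance Registration, Operating Registration

Art. I. seating 66 < 106 → Compliance Registration exemption does not apply.
Art. II. floor area 15,400 square feet < 15,500 square feet → Large Premises Certificate not required.
Art. III. floor area 15,400 square feet ≤ 19,700 square feet; seating 66 < 92 → Trade Registration not required.
Art. IV. employees 81 ≥ 11 → Trade License not required.
Art. V. stores flammable materials; floor area 15,400 square feet < 19,500 square feet → Compliance Registration required.
Art. VI. operates from an industrially zoned site; stores flammable materials → Operating Registration required.
Art. VII. floor area 15,400 square feet ≥ 14,700 square feet → Commercial Permit not required.
Art. VIII. floor area 15,400 square feet < 15,700 square feet; employees 81 < 94 → Large Premises Registration not required.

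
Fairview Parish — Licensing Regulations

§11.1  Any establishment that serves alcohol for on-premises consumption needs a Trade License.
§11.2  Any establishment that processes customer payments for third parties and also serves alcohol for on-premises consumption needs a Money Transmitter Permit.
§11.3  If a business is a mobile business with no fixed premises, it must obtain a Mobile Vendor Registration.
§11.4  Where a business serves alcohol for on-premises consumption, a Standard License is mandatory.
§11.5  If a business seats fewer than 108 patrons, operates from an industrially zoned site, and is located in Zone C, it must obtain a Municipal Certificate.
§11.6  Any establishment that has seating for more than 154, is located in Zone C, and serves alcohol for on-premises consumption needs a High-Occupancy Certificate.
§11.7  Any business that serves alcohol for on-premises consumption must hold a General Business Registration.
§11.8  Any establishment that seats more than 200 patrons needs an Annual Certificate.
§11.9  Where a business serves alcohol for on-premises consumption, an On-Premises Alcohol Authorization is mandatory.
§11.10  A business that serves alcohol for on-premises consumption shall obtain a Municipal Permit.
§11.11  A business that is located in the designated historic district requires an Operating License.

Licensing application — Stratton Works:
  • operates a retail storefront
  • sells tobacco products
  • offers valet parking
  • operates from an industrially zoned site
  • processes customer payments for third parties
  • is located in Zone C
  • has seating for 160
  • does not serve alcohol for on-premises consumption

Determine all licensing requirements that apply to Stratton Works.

None

§11.1 does not serve alcohol for on-premises consumption → Trade License not required.
§11.2 processes customer payments for third parties; does not serve alcohol for on-premises consumption → Money Transmitter Permit not required.
§11.3 operates from an industrially zoned site (not: is a mobile business with no fixed premises) → Mobile Vendor Registration not required.
§11.4 does not serve alcohol for on-premises consumption → Standard License not required.
§11.5 seating 160 ≥ 108; operates from an industrially zoned site; is located in Zone C → Municipal Certificate not required.
§11.6 seating 160 > 154; is located in Zone C; does not serve alcohol for on-premises consumption → High-Occupancy Certificate not required.
§11.7 does not serve alcohol for on-premises consumption → General Business Registration not required.
§11.8 seating 160 ≤ 200 → Annual Certificate not required.
§11.9 does not serve alcohol for on-premises consumption → On-Premises Alcohol Authorization not required.
§11.10 does not serve alcohol for on-premises consumption → Municipal Permit not required.
§11.11 is located in Zone C (not: is located in the designated historic district) → Operating License not required.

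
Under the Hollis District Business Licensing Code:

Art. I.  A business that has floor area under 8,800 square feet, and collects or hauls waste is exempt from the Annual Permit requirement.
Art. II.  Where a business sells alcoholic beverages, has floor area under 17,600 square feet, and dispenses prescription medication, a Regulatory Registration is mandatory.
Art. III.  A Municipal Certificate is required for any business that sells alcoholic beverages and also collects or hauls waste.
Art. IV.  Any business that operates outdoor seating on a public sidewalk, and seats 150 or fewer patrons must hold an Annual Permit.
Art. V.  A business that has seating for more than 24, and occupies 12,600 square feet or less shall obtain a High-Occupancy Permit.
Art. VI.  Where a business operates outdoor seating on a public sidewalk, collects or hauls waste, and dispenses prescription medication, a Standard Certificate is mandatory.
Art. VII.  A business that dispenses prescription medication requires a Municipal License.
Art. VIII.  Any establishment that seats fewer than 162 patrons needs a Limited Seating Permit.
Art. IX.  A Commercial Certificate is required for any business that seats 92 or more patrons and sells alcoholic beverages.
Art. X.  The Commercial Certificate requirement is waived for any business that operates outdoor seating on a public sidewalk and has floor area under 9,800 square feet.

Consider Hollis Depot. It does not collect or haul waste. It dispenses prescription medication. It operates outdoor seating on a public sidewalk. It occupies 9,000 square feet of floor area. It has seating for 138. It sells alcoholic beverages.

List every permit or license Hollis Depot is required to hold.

Art. I. floor area 9,000 square feet ≥ 8,800 square feet; does not collect or haul waste → Annual Permit exemption does not apply.
Art. II. sells alcoholic beverages; floor area 9,000 square feet < 17,600 square feet; dispenses prescription medication → Regulatory Registration required.
Art. III. sells alcoholic beverages; does not collect or haul waste → Municipal Certificate not required.
Art. IV. operates outdoor seating on a public sidewalk; seating 138 ≤ 150 → Annual Permit required.
Art. V. seating 138 > 24; floor area 9,000 square feet ≤ 12,600 square feet → High-Occupancy Permit required.
Art. VI. operates outdoor seating on a public sidewalk; does not collect or haul waste; dispenses prescription medication → Standard Certificate not required.
Art. VII. dispenses prescription medication → Municipal License required.
Art. VIII. seating 138 < 162 → Limited Seating Permit required.
Art. IX. seating 138 ≥ 92; sells alcoholic beverages → Commercial Certificate required.
Art. X. operates outdoor seating on a public sidewalk; floor area 9,000 square feet < 9,800 square feet → exempt from Commercial Certificate.

Annual Permit, High-Occupancy Permit, Limited Seating Permit, Municipal License, Regulatory Registration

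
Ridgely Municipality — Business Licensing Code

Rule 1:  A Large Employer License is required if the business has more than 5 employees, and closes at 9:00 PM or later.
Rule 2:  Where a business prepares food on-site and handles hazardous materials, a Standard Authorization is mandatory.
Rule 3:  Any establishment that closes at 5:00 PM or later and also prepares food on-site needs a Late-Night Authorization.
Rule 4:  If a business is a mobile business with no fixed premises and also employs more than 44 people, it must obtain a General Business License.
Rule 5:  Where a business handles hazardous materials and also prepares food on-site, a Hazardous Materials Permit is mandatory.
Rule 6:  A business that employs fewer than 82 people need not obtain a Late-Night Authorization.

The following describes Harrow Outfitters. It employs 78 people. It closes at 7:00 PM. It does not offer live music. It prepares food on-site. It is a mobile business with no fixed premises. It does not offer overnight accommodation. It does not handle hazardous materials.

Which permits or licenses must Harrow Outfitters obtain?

General Business License

Rule 1: employees 78 > 5; closes 7:00 PM, at/before 9:00 PM → Large Employer License not required.
Rule 2: prepares food on-site; does not handle hazardous materials → Standard Authorization not required.
Rule 3: closes 7:00 PM, after 5:00 PM; prepares food on-site → Late-Night Authorization required.
Rule 4: is a mobile business with no fixed premises; employees 78 > 44 → General Business License required.
Rule 5: does not handle hazardous materials; prepares food on-site → Hazardous Materials Permit not required.
Rule 6: employees 78 < 82 → exempt from Late-Night Authorization.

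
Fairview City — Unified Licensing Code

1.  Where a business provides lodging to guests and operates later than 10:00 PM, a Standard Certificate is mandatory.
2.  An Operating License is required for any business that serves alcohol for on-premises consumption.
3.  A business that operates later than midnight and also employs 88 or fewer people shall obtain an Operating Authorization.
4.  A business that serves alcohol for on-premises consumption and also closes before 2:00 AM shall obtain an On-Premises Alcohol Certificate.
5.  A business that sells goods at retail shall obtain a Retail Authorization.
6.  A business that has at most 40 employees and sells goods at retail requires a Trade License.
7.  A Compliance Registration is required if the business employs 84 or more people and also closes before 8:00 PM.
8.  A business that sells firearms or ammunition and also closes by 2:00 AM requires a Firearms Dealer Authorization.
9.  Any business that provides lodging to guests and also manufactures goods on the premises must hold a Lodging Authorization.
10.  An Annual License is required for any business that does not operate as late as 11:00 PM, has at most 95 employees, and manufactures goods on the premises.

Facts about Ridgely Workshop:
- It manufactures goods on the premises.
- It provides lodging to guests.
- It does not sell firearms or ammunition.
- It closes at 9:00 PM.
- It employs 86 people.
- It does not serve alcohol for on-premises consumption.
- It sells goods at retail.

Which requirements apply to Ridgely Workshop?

1. provides lodging to guests; closes 9:00 PM, at/before 10:00 PM → Standard Certificate not required.
2. does not serve alcohol for on-premises consumption → Operating License not required.
3. closes 9:00 PM, at/before midnight; employees 86 ≤ 88 → Operating Authorization not required.
4. does not serve alcohol for on-premises consumption; closes 9:00 PM, at/before 2:00 AM → On-Premises Alcohol Certificate not required.
5. sells goods at retail → Retail Authorization required.
6. employees 86 > 40; sells goods at retail → Trade License not required.
7. employees 86 ≥ 84; closes 9:00 PM, after 8:00 PM → Compliance Registration not required.
8. does not sell firearms or ammunition; closes 9:00 PM, at/before 2:00 AM → Firearms Dealer Authorization not required.
9. provides lodging to guests; manufactures goods on the premises → Lodging Authorization required.
10. closes 9:00 PM, at/before 11:00 PM; employees 86 ≤ 95; manufactures goods on the premises → Annual License required.

Annual License, Lodging Authorization, Retail Authorization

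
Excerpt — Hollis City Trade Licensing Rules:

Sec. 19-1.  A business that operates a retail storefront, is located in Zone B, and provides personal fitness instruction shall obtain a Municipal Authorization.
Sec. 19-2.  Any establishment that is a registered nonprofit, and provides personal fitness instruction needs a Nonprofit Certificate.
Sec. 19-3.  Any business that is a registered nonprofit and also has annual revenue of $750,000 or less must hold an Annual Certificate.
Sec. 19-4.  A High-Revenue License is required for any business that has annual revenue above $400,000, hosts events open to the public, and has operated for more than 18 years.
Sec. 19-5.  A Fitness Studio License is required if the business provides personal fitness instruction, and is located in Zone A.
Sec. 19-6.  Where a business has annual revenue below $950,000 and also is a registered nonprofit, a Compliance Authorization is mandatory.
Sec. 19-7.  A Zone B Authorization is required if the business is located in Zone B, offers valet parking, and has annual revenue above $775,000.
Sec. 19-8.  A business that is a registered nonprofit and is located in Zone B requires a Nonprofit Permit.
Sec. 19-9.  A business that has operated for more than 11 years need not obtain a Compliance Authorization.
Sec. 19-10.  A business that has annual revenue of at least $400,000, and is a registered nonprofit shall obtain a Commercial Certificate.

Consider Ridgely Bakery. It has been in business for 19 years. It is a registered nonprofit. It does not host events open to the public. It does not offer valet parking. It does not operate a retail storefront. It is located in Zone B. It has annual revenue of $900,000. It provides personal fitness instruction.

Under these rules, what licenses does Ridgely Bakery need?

Sec. 19-1. does not operate a retail storefront; is located in Zone B; provides personal fitness instruction → Municipal Authorization not required.
Sec. 19-2. is a registered nonprofit; provides personal fitness instruction → Nonprofit Certificate required.
Sec. 19-3. is a registered nonprofit; revenue $900,000 > $750,000 → Annual Certificate not required.
Sec. 19-4. revenue $900,000 > $400,000; does not host events open to the public; years in business 19 > 18 → High-Revenue License not required.
Sec. 19-5. provides personal fitness instruction; is located in Zone B (not: is located in Zone A) → Fitness Studio License not required.
Sec. 19-6. revenue $900,000 < $950,000; is a registered nonprofit → Compliance Authorization required.
Sec. 19-7. is located in Zone B; does not offer valet parking; revenue $900,000 > $775,000 → Zone B Authorization not required.
Sec. 19-8. is a registered nonprofit; is located in Zone B → Nonprofit Permit required.
Sec. 19-9. years in business 19 > 11 → exempt from Compliance Authorization.
Sec. 19-10. revenue $900,000 ≥ $400,000; is a registered nonprofit → Commercial Certificate required.

Commercial Certificate, Nonprofit Certificate, Nonprofit Permit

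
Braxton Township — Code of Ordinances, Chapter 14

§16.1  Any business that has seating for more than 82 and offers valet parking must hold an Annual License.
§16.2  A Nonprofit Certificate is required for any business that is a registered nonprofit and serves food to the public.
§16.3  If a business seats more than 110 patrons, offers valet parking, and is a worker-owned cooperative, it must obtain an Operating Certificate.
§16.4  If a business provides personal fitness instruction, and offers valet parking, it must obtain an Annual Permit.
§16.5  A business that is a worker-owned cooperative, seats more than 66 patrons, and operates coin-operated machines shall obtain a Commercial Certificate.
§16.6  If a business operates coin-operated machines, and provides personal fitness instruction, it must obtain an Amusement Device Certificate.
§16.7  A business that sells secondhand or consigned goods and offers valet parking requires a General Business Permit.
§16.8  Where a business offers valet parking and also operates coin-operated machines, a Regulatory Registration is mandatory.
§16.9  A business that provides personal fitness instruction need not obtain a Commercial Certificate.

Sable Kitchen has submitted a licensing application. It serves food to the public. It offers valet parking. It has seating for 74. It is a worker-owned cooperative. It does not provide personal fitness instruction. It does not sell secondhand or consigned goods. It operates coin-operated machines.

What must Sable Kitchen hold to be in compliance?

Commercial Certificate, Regulatory Registration

§16.1 seating 74 ≤ 82; offers valet parking → Annual License not required.
§16.2 is a worker-owned cooperative (not: is a registered nonprofit); serves food to the public → Nonprofit Certificate not required.
§16.3 seating 74 ≤ 110; offers valet parking; is a worker-owned cooperative → Operating Certificate not required.
§16.4 does not provide personal fitness instruction; offers valet parking → Annual Permit not required.
§16.5 is a worker-owned cooperative; seating 74 > 66; operates coin-operated machines → Commercial Certificate required.
§16.6 operates coin-operated machines; does not provide personal fitness instruction → Amusement Device Certificate not required.
§16.7 does not sell secondhand or consigned goods; offers valet parking → General Business Permit not required.
§16.8 offers valet parking; operates coin-operated machines → Regulatory Registration required.
§16.9 does not provide personal fitness instruction → Commercial Certificate exemption does not apply.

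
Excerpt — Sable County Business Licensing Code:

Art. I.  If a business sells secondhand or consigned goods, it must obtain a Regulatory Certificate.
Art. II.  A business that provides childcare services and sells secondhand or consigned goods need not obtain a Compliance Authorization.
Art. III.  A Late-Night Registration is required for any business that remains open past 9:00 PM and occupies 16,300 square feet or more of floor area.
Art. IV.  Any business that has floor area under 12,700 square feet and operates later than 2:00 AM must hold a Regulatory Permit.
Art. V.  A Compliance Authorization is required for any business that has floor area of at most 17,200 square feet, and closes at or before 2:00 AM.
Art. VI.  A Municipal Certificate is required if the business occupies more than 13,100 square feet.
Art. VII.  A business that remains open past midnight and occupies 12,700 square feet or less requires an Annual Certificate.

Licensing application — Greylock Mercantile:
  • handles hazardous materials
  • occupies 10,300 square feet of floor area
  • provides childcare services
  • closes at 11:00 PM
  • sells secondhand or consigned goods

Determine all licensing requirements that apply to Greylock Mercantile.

Regulatory Certificate

Art. I. sells secondhand or consigned goods → Regulatory Certificate required.
Art. II. provides childcare services; sells secondhand or consigned goods → exempt from Compliance Authorization.
Art. III. closes 11:00 PM, after 9:00 PM; floor area 10,300 square feet < 16,300 square feet → Late-Night Registration not required.
Art. IV. floor area 10,300 square feet < 12,700 square feet; closes 11:00 PM, at/before 2:00 AM → Regulatory Permit not required.
Art. V. floor area 10,300 square feet ≤ 17,200 square feet; closes 11:00 PM, at/before 2:00 AM → Compliance Authorization required.
Art. VI. floor area 10,300 square feet ≤ 13,100 square feet → Municipal Certificate not required.
Art. VII. closes 11:00 PM, at/before midnight; floor area 10,300 square feet ≤ 12,700 square feet → Annual Certificate not required.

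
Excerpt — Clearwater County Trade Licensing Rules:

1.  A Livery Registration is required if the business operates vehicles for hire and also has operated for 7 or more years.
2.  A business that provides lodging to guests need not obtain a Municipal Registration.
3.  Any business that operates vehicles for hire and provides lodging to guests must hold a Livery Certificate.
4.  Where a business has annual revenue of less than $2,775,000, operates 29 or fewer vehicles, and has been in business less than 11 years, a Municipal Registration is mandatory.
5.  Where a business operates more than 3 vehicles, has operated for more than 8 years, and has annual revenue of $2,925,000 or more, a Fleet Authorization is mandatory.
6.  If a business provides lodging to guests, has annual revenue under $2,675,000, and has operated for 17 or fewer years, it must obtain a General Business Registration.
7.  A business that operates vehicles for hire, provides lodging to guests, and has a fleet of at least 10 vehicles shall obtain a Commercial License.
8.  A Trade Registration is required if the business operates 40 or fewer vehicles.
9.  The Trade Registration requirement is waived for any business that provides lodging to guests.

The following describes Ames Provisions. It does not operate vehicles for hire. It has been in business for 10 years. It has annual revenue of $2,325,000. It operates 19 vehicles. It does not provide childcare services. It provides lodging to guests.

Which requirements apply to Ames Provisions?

1. does not operate vehicles for hire; years in business 10 ≥ 7 → Livery Registration not required.
2. provides lodging to guests → exempt from Municipal Registration.
3. does not operate vehicles for hire; provides lodging to guests → Livery Certificate not required.
4. revenue $2,325,000 < $2,775,000; vehicles 19 ≤ 29; years in business 10 < 11 → Municipal Registration required.
5. vehicles 19 > 3; years in business 10 > 8; revenue $2,325,000 < $2,925,000 → Fleet Authorization not required.
6. provides lodging to guests; revenue $2,325,000 < $2,675,000; years in business 10 ≤ 17 → General Business Registration required.
7. does not operate vehicles for hire; provides lodging to guests; vehicles 19 ≥ 10 → Commercial License not required.
8. vehicles 19 ≤ 40 → Trade Registration required.
9. provides lodging to guests → exempt from Trade Registration.

General Business Registration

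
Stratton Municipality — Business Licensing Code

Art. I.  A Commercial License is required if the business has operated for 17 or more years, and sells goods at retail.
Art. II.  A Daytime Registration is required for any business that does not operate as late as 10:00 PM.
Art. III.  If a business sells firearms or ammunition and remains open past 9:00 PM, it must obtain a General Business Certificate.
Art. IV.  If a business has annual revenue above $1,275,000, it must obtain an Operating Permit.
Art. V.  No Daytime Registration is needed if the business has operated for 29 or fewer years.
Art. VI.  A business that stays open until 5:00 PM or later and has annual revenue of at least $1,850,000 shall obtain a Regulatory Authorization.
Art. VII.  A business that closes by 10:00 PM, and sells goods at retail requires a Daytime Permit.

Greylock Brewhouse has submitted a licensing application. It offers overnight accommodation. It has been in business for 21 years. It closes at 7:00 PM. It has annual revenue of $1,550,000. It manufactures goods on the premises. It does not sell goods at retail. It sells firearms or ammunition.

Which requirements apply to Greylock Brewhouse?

Art. I. years in business 21 ≥ 17; does not sell goods at retail → Commercial License not required.
Art. II. closes 7:00 PM, at/before 10:00 PM → Daytime Registration required.
Art. III. sells firearms or ammunition; closes 7:00 PM, at/before 9:00 PM → General Business Certificate not required.
Art. IV. revenue $1,550,000 > $1,275,000 → Operating Permit required.
Art. V. years in business 21 ≤ 29 → exempt from Daytime Registration.
Art. VI. closes 7:00 PM, after 5:00 PM; revenue $1,550,000 < $1,850,000 → Regulatory Authorization not required.
Art. VII. closes 7:00 PM, at/before 10:00 PM; does not sell goods at retail → Daytime Permit not required.

Operating Permit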